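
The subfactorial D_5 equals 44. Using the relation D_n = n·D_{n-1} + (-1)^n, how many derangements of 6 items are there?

265

D_6 = 6·44 + 1 = 265.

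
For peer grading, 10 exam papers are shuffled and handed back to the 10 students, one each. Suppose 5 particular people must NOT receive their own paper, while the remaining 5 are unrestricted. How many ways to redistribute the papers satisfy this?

Inclusion-exclusion on the 5 forbidden self-matches:
Σ_{j=0}^{5} (-1)^j C(5,j)(10-j)!
= C(5,0)·10! - C(5,1)·9! + C(5,2)·8! - C(5,3)·7! + C(5,4)·6! - C(5,5)·5!
= 3628800 - 1814400 + 403200 - 50400 + 3600 - 120
= 2170680

2170680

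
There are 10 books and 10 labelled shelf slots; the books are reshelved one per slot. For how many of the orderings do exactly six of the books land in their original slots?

Choose which 6 of the 10 are fixed: C(10,6) = 210.
The other 4 form a derangement: !4 = 9.
Total: 210 × 9 = 1890.

1890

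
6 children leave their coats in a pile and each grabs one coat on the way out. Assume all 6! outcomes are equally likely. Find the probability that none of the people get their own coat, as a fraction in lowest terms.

53/144

Favorable outcomes: !6 = 265.
Total outcomes: 6! = 720.
Probability = 265/720 = 53/144.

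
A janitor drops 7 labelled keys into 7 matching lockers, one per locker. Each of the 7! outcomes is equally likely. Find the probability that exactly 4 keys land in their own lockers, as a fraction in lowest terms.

1/72

Favorable outcomes: C(7,4)·!3 = 35·2 = 70.
Total outcomes: 7! = 5040.
Probability = 70/5040 = 1/72.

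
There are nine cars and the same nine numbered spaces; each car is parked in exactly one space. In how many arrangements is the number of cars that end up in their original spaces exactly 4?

Pick the 4 fixed positions: C(9,4) = 126 ways.
The remaining 5 must be deranged: !5 = 44.
Total: 126 × 44 = 5544.

5544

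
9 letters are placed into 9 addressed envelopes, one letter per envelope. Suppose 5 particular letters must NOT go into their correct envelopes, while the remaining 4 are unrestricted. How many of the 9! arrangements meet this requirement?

205056

Inclusion-exclusion on the 5 forbidden self-matches:
Σ_{j=0}^{5} (-1)^j C(5,j)(9-j)!
= C(5,0)·9! - C(5,1)·8! + C(5,2)·7! - C(5,3)·6! + C(5,4)·5! - C(5,5)·4!
= 362880 - 201600 + 50400 - 7200 + 600 - 24
= 205056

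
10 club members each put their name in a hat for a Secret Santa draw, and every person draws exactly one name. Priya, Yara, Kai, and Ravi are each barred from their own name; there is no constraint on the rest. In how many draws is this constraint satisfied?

2399760

Inclusion-exclusion on the 4 forbidden self-matches:
Σ_{j=0}^{4} (-1)^j C(4,j)(10-j)!
= C(4,0)·10! - C(4,1)·9! + C(4,2)·8! - C(4,3)·7! + C(4,4)·6!
= 3628800 - 1451520 + 241920 - 20160 + 720
= 2399760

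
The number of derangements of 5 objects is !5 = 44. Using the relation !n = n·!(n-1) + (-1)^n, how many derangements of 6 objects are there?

265

!6 = 6·44 + 1 = 265.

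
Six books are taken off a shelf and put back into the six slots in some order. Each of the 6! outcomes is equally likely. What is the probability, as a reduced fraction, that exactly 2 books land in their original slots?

3/16

Favorable outcomes: C(6,2)·!4 = 15·9 = 135.
Total outcomes: 6! = 720.
Probability = 135/720 = 3/16.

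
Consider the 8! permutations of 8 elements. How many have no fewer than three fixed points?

3235

# with exactly i fixed is C(8,i)·!(8-i); sum over i=3..8:
  i=3: C(8,3)·!5 = 56·44 = 2464
  i=4: C(8,4)·!4 = 70·9 = 630
  i=5: C(8,5)·!3 = 56·2 = 112
  i=6: C(8,6)·!2 = 28·1 = 28
  i=7: C(8,7)·!1 = 8·0 = 0
  i=8: C(8,8)·!0 = 1·1 = 1
Total = 3235.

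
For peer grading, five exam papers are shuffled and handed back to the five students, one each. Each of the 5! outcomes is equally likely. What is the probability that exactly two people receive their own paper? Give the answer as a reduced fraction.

Favorable outcomes: C(5,2)·!3 = 10·2 = 20.
Total outcomes: 5! = 120.
Probability = 20/120 = 1/6.

1/6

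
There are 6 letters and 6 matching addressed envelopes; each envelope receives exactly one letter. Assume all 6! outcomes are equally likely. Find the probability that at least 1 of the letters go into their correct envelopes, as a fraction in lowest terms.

Favorable outcomes: Σ_{i≥1} C(6,i)·!(6-i) = 6·44 + 15·9 + 20·2 + 15·1 + 6·0 + 1·1 = 455.
Total outcomes: 6! = 720.
Probability = 455/720 = 91/144.

91/144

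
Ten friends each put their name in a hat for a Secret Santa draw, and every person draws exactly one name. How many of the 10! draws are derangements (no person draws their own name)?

1334961

Use !n = n·!(n-1) + (-1)^n.
!10 = 10·133496 + 1 = 1334961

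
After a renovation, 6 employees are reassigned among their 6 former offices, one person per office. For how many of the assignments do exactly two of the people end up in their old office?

Pick the 2 fixed positions: C(6,2) = 15 ways.
The other 4 form a derangement: !4 = 9.
Total: 15 × 9 = 135.

135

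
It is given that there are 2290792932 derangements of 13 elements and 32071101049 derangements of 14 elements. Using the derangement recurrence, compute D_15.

D_15 = (15-1)·(D_14 + D_13) = 14·(32071101049 + 2290792932) = 14·34361893981 = 481066515734.

481066515734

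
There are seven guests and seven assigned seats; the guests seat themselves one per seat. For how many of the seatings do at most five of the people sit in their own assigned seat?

Sum C(7,i)·!(7-i) for i = 0..5:
  i=0: C(7,0)·!7 = 1·1854 = 1854
  i=1: C(7,1)·!6 = 7·265 = 1855
  i=2: C(7,2)·!5 = 21·44 = 924
  i=3: C(7,3)·!4 = 35·9 = 315
  i=4: C(7,4)·!3 = 35·2 = 70
  i=5: C(7,5)·!2 = 21·1 = 21
Total = 5039.

5039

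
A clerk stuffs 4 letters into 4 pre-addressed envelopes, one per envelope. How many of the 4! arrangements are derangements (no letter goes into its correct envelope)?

!4 is the nearest integer to 4!/e.
4! = 24, and 24/e ≈ 8.83, so !4 = 9.

9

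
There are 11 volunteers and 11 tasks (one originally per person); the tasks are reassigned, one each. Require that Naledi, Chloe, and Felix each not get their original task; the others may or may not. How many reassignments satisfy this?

Inclusion-exclusion on the 3 forbidden self-matches:
Σ_{j=0}^{3} (-1)^j C(3,j)(11-j)!
= C(3,0)·11! - C(3,1)·10! + C(3,2)·9! - C(3,3)·8!
= 39916800 - 10886400 + 1088640 - 40320
= 30078720

30078720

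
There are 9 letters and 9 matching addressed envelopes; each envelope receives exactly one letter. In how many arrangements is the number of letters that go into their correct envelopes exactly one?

133497

Pick the single fixed position: C(9,1) = 9 ways.
The other 8 form a derangement: !8 = 14833.
Total: 9 × 14833 = 133497.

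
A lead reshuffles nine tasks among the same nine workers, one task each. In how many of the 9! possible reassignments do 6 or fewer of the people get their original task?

362843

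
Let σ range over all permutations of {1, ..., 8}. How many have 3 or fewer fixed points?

Sum C(8,i)·!(8-i) for i = 0..3:
  i=0: C(8,0)·!8 = 1·14833 = 14833
  i=1: C(8,1)·!7 = 8·1854 = 14832
  i=2: C(8,2)·!6 = 28·265 = 7420
  i=3: C(8,3)·!5 = 56·44 = 2464
Total = 39549.

39549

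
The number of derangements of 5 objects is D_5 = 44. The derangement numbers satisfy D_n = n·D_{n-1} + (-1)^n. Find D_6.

D_6 = 6·44 + 1 = 265.

265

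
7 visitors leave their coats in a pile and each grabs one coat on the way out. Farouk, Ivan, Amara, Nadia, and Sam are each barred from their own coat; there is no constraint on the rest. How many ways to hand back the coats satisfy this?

2428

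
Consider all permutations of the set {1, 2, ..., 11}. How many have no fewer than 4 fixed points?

757934

# with exactly i fixed is C(11,i)·!(11-i); sum over i=4..11:
  i=4: C(11,4)·!7 = 330·1854 = 611820
  i=5: C(11,5)·!6 = 462·265 = 122430
  i=6: C(11,6)·!5 = 462·44 = 20328
  i=7: C(11,7)·!4 = 330·9 = 2970
  i=8: C(11,8)·!3 = 165·2 = 330
  i=9: C(11,9)·!2 = 55·1 = 55
  i=10: C(11,10)·!1 = 11·0 = 0
  i=11: C(11,11)·!0 = 1·1 = 1
Total = 757934.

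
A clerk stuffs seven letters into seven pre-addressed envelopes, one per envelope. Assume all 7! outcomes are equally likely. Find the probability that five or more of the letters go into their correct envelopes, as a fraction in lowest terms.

11/2520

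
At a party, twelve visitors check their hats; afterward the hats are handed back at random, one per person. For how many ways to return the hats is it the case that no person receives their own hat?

!12 is the nearest integer to 12!/e.
12! = 479001600, and 479001600/e ≈ 176214840.93, so !12 = 176214841.

176214841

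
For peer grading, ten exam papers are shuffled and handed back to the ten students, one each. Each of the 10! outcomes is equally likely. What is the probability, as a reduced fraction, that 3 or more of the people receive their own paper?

Favorable outcomes: Σ_{i≥3} C(10,i)·!(10-i) = 120·1854 + 210·265 + 252·44 + 210·9 + 120·2 + 45·1 + 10·0 + 1·1 = 291394.
Total outcomes: 10! = 3628800.
Probability = 291394/3628800 = 145697/1814400.

145697/1814400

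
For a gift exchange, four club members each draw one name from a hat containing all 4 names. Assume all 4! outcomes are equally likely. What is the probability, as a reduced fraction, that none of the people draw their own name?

3/8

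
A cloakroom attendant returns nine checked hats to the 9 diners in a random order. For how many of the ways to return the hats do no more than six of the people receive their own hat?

362843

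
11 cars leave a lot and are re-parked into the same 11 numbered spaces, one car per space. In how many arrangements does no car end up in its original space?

14684570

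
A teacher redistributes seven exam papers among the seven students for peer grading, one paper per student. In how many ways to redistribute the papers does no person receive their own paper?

1854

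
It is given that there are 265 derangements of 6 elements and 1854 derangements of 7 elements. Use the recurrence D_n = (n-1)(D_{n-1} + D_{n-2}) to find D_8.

D_8 = (8-1)·(D_7 + D_6) = 7·(1854 + 265) = 7·2119 = 14833.

14833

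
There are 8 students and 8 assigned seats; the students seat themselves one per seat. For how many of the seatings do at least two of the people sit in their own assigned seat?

10655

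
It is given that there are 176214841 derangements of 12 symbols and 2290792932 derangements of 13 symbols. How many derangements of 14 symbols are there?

32071101049

!14 = (14-1)·(!13 + !12) = 13·(2290792932 + 176214841) = 13·2467007773 = 32071101049.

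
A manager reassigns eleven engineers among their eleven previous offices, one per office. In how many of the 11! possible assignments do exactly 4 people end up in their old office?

611820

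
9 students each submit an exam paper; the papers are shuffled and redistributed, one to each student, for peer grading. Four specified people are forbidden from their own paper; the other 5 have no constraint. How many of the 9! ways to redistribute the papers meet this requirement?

229080

Let A_j be the event that the j-th constrained one is fixed. By inclusion-exclusion over the 4 events:
Σ_{j=0}^{4} (-1)^j C(4,j)(9-j)!
= C(4,0)·9! - C(4,1)·8! + C(4,2)·7! - C(4,3)·6! + C(4,4)·5!
= 362880 - 161280 + 30240 - 2880 + 120
= 229080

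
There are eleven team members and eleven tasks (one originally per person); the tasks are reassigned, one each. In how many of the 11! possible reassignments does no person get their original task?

14684570

The subfactorial !11 = [11!/e] (nearest integer).
11! = 39916800, and 39916800/e ≈ 14684570.08, so !11 = 14684570.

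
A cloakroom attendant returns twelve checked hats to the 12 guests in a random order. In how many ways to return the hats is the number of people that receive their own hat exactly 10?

66

Choose which 10 of the 12 are fixed: C(12,10) = 66.
The remaining 2 must be deranged: !2 = 1.
Total: 66 × 1 = 66.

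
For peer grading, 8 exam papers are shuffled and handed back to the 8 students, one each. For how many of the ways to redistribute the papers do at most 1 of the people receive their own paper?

29665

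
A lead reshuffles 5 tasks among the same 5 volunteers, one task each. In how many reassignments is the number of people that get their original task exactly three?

Choose which 3 of the 5 are fixed: C(5,3) = 10.
The remaining 2 must be deranged: !2 = 1.
Total: 10 × 1 = 10.

10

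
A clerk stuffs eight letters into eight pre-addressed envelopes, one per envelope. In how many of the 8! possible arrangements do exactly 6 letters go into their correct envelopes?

28

Pick the 6 fixed positions: C(8,6) = 28 ways.
The other 2 form a derangement: !2 = 1.
Total: 28 × 1 = 28.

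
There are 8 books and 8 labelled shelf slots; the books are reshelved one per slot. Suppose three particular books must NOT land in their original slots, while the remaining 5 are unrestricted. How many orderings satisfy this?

27240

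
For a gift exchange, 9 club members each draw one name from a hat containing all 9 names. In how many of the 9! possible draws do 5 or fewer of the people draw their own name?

362675

# with exactly i fixed is C(9,i)·!(9-i); sum over i=0..5:
  i=0: C(9,0)·!9 = 1·133496 = 133496
  i=1: C(9,1)·!8 = 9·14833 = 133497
  i=2: C(9,2)·!7 = 36·1854 = 66744
  i=3: C(9,3)·!6 = 84·265 = 22260
  i=4: C(9,4)·!5 = 126·44 = 5544
  i=5: C(9,5)·!4 = 126·9 = 1134
Total = 362675.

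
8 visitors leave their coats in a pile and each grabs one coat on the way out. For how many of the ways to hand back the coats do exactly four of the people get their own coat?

630

Choose which 4 of the 8 are fixed: C(8,4) = 70.
The other 4 form a derangement: !4 = 9.
Total: 70 × 9 = 630.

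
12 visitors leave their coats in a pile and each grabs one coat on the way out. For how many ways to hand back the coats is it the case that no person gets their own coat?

176214841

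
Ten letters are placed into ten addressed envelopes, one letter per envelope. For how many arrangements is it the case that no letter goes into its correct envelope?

1334961

!10 is the nearest integer to 10!/e.
10! = 3628800, and 3628800/e ≈ 1334960.92, so !10 = 1334961.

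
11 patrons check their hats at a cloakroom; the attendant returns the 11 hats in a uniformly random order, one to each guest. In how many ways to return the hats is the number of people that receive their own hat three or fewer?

39158866

# with exactly i fixed is C(11,i)·!(11-i); sum over i=0..3:
  i=0: C(11,0)·!11 = 1·14684570 = 14684570
  i=1: C(11,1)·!10 = 11·1334961 = 14684571
  i=2: C(11,2)·!9 = 55·133496 = 7342280
  i=3: C(11,3)·!8 = 165·14833 = 2447445
Total = 39158866.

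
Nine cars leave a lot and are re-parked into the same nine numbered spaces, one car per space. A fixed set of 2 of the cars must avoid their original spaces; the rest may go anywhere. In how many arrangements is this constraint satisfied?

287280

Inclusion-exclusion on the 2 forbidden self-matches:
Σ_{j=0}^{2} (-1)^j C(2,j)(9-j)!
= C(2,0)·9! - C(2,1)·8! + C(2,2)·7!
= 362880 - 80640 + 5040
= 287280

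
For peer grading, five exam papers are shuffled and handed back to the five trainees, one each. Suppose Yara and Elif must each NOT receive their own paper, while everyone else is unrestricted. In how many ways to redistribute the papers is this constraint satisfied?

Inclusion-exclusion on the 2 forbidden self-matches:
Σ_{j=0}^{2} (-1)^j C(2,j)(5-j)!
= C(2,0)·5! - C(2,1)·4! + C(2,2)·3!
= 120 - 48 + 6
= 78

78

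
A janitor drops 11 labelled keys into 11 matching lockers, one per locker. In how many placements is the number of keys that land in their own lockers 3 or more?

3205379

Sum C(11,i)·!(11-i) for i = 3..11:
  i=3: C(11,3)·!8 = 165·14833 = 2447445
  i=4: C(11,4)·!7 = 330·1854 = 611820
  i=5: C(11,5)·!6 = 462·265 = 122430
  i=6: C(11,6)·!5 = 462·44 = 20328
  i=7: C(11,7)·!4 = 330·9 = 2970
  i=8: C(11,8)·!3 = 165·2 = 330
  i=9: C(11,9)·!2 = 55·1 = 55
  i=10: C(11,10)·!1 = 11·0 = 0
  i=11: C(11,11)·!0 = 1·1 = 1
Total = 3205379.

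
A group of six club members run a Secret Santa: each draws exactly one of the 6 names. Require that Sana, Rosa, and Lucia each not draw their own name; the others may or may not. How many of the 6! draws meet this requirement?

Inclusion-exclusion on the 3 forbidden self-matches:
Σ_{j=0}^{3} (-1)^j C(3,j)(6-j)!
= C(3,0)·6! - C(3,1)·5! + C(3,2)·4! - C(3,3)·3!
= 720 - 360 + 72 - 6
= 426

426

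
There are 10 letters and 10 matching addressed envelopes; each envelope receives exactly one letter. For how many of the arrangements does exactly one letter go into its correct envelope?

1334960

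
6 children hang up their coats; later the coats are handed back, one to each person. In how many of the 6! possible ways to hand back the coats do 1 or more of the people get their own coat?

455

Sum C(6,i)·!(6-i) for i = 1..6:
  i=1: C(6,1)·!5 = 6·44 = 264
  i=2: C(6,2)·!4 = 15·9 = 135
  i=3: C(6,3)·!3 = 20·2 = 40
  i=4: C(6,4)·!2 = 15·1 = 15
  i=5: C(6,5)·!1 = 6·0 = 0
  i=6: C(6,6)·!0 = 1·1 = 1
Total = 455.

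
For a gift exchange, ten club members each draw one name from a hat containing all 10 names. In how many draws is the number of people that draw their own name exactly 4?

Choose which 4 of the 10 are fixed: C(10,4) = 210.
The other 6 form a derangement: !6 = 265.
Total: 210 × 265 = 55650.

55650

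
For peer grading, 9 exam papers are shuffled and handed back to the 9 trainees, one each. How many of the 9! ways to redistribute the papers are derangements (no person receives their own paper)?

133496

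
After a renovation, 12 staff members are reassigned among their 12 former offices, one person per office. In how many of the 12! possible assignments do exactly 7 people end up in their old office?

Choose which 7 of the 12 are fixed: C(12,7) = 792.
The other 5 form a derangement: !5 = 44.
Total: 792 × 44 = 34848.

34848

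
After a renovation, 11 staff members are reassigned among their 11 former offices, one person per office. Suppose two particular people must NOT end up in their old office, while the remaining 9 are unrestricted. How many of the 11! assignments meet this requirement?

Inclusion-exclusion on the 2 forbidden self-matches:
Σ_{j=0}^{2} (-1)^j C(2,j)(11-j)!
= C(2,0)·11! - C(2,1)·10! + C(2,2)·9!
= 39916800 - 7257600 + 362880
= 33022080

33022080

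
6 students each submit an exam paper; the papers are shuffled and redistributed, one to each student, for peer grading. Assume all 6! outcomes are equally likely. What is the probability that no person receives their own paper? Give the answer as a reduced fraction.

53/144

Favorable outcomes: !6 = 265.
Total outcomes: 6! = 720.
Probability = 265/720 = 53/144.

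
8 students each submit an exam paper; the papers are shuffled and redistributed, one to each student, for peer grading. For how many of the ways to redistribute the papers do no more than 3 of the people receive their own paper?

39549

# with exactly i fixed is C(8,i)·!(8-i); sum over i=0..3:
  i=0: C(8,0)·!8 = 1·14833 = 14833
  i=1: C(8,1)·!7 = 8·1854 = 14832
  i=2: C(8,2)·!6 = 28·265 = 7420
  i=3: C(8,3)·!5 = 56·44 = 2464
Total = 39549.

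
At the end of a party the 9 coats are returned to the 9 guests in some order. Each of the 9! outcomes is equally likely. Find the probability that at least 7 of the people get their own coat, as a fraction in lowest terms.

37/362880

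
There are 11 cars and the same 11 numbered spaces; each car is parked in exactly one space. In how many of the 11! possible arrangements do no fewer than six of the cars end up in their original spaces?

23684

# with exactly i fixed is C(11,i)·!(11-i); sum over i=6..11:
  i=6: C(11,6)·!5 = 462·44 = 20328
  i=7: C(11,7)·!4 = 330·9 = 2970
  i=8: C(11,8)·!3 = 165·2 = 330
  i=9: C(11,9)·!2 = 55·1 = 55
  i=10: C(11,10)·!1 = 11·0 = 0
  i=11: C(11,11)·!0 = 1·1 = 1
Total = 23684.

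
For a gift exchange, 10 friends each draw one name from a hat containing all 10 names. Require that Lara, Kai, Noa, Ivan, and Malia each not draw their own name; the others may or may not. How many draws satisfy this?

Inclusion-exclusion on the 5 forbidden self-matches:
Σ_{j=0}^{5} (-1)^j C(5,j)(10-j)!
= C(5,0)·10! - C(5,1)·9! + C(5,2)·8! - C(5,3)·7! + C(5,4)·6! - C(5,5)·5!
= 3628800 - 1814400 + 403200 - 50400 + 3600 - 120
= 2170680

2170680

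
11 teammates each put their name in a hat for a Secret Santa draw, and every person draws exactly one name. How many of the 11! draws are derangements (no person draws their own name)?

Recurrence: !11 = 11·!10 + (-1)^11.
!11 = 11·1334961 - 1 = 14684570

14684570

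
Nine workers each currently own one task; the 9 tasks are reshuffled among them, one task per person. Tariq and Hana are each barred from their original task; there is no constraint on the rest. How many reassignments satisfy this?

287280

Let A_j be the event that the j-th constrained one is fixed. By inclusion-exclusion over the 2 events:
Σ_{j=0}^{2} (-1)^j C(2,j)(9-j)!
= C(2,0)·9! - C(2,1)·8! + C(2,2)·7!
= 362880 - 80640 + 5040
= 287280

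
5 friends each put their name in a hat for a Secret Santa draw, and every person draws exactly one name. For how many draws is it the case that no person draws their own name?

44

By inclusion-exclusion, !5 = Σ (-1)^k · 5!/k! for k=0..5
= 5! - 5!/1! + 5!/2! - 5!/3! + 5!/4! - 5!/5!
= 120 - 120 + 60 - 20 + 5 - 1
= 44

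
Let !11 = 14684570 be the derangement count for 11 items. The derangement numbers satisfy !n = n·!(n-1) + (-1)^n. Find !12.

176214841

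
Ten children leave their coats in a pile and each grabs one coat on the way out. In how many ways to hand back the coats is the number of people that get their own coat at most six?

# with exactly i fixed is C(10,i)·!(10-i); sum over i=0..6:
  i=0: C(10,0)·!10 = 1·1334961 = 1334961
  i=1: C(10,1)·!9 = 10·133496 = 1334960
  i=2: C(10,2)·!8 = 45·14833 = 667485
  i=3: C(10,3)·!7 = 120·1854 = 222480
  i=4: C(10,4)·!6 = 210·265 = 55650
  i=5: C(10,5)·!5 = 252·44 = 11088
  i=6: C(10,6)·!4 = 210·9 = 1890
Total = 3628514.

3628514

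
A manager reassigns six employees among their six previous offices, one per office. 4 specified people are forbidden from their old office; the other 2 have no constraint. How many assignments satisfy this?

Inclusion-exclusion on the 4 forbidden self-matches:
Σ_{j=0}^{4} (-1)^j C(4,j)(6-j)!
= C(4,0)·6! - C(4,1)·5! + C(4,2)·4! - C(4,3)·3! + C(4,4)·2!
= 720 - 480 + 144 - 24 + 2
= 362

362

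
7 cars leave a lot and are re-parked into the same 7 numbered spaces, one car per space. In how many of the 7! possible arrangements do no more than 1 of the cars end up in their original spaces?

3709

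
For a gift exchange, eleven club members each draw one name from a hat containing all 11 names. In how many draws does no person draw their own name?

Use !n = (n-1)(!(n-1) + !(n-2)).
!11 = 10·(1334961 + 133496) = 10·1468457 = 14684570

14684570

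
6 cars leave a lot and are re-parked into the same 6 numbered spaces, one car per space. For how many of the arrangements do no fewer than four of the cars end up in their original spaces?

16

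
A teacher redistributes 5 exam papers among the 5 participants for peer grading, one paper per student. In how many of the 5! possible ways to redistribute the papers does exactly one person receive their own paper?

45

Pick the single fixed position: C(5,1) = 5 ways.
The other 4 form a derangement: !4 = 9.
Total: 5 × 9 = 45.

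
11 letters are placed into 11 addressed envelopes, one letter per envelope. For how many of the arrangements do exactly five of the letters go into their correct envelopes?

122430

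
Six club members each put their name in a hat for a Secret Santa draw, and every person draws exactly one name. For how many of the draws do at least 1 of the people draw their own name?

# with exactly i fixed is C(6,i)·!(6-i); sum over i=1..6:
  i=1: C(6,1)·!5 = 6·44 = 264
  i=2: C(6,2)·!4 = 15·9 = 135
  i=3: C(6,3)·!3 = 20·2 = 40
  i=4: C(6,4)·!2 = 15·1 = 15
  i=5: C(6,5)·!1 = 6·0 = 0
  i=6: C(6,6)·!0 = 1·1 = 1
Total = 455.

455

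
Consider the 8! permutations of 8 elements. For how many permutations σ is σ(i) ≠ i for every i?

Use !n = n·!(n-1) + (-1)^n.
!8 = 8·1854 + 1 = 14833

14833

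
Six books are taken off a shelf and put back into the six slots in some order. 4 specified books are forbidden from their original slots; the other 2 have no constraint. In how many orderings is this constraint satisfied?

362

Let A_j be the event that the j-th constrained one is fixed. By inclusion-exclusion over the 4 events:
Σ_{j=0}^{4} (-1)^j C(4,j)(6-j)!
= C(4,0)·6! - C(4,1)·5! + C(4,2)·4! - C(4,3)·3! + C(4,4)·2!
= 720 - 480 + 144 - 24 + 2
= 362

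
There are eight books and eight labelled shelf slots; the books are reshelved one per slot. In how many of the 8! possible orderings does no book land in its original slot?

14833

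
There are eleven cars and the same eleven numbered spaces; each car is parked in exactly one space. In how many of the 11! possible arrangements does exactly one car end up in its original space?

14684571

Choose which one of the 11 is fixed: C(11,1) = 11.
The remaining 10 must be deranged: !10 = 1334961.
Total: 11 × 1334961 = 14684571.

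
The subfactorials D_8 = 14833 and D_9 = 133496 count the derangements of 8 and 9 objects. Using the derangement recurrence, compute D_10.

1334961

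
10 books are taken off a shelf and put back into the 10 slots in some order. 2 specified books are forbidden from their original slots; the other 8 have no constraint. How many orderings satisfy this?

2943360

Let A_j be the event that the j-th constrained one is fixed. By inclusion-exclusion over the 2 events:
Σ_{j=0}^{2} (-1)^j C(2,j)(10-j)!
= C(2,0)·10! - C(2,1)·9! + C(2,2)·8!
= 3628800 - 725760 + 40320
= 2943360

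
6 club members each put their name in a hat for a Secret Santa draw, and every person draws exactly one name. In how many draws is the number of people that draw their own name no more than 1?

Sum C(6,i)·!(6-i) for i = 0..1:
  i=0: C(6,0)·!6 = 1·265 = 265
  i=1: C(6,1)·!5 = 6·44 = 264
Total = 529.

529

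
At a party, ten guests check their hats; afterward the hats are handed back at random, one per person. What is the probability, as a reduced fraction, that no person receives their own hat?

16481/44800

Favorable outcomes: !10 = 1334961.
Total outcomes: 10! = 3628800.
Probability = 1334961/3628800 = 16481/44800.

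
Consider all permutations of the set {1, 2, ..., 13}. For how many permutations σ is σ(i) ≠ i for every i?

!13 is the nearest integer to 13!/e.
13! = 6227020800, and 6227020800/e ≈ 2290792932.07, so !13 = 2290792932.

2290792932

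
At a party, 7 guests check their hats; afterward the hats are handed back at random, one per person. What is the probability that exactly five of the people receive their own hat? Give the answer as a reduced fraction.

Favorable outcomes: C(7,5)·!2 = 21·1 = 21.
Total outcomes: 7! = 5040.
Probability = 21/5040 = 1/240.

1/240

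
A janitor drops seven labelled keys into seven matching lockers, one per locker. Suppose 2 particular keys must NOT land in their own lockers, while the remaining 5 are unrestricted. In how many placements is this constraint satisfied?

3720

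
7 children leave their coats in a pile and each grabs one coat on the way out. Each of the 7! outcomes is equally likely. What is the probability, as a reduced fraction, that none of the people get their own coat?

Favorable outcomes: !7 = 1854.
Total outcomes: 7! = 5040.
Probability = 1854/5040 = 103/280.

103/280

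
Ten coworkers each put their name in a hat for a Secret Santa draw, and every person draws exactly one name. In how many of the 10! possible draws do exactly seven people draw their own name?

Pick the 7 fixed positions: C(10,7) = 120 ways.
The other 3 form a derangement: !3 = 2.
Total: 120 × 2 = 240.

240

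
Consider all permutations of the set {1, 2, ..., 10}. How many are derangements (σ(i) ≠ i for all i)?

1334961

The number of derangements of 10 is !10 = Σ_{k=0}^{10} (-1)^k·10!/k!
= 10! - 10!/1! + 10!/2! - 10!/3! + 10!/4! - 10!/5! + 10!/6! - 10!/7! + 10!/8! - 10!/9! + 10!/10!
= 3628800 - 3628800 + 1814400 - 604800 + 151200 - 30240 + 5040 - 720 + 90 - 10 + 1
= 1334961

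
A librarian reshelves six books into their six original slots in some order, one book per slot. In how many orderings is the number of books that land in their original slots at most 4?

# with exactly i fixed is C(6,i)·!(6-i); sum over i=0..4:
  i=0: C(6,0)·!6 = 1·265 = 265
  i=1: C(6,1)·!5 = 6·44 = 264
  i=2: C(6,2)·!4 = 15·9 = 135
  i=3: C(6,3)·!3 = 20·2 = 40
  i=4: C(6,4)·!2 = 15·1 = 15
Total = 719.

719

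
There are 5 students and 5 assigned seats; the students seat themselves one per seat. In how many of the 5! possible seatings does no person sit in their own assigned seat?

44

The subfactorial !5 = [5!/e] (nearest integer).
5! = 120, and 120/e ≈ 44.15, so !5 = 44.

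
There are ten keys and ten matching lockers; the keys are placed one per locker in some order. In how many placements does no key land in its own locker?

1334961

Recurrence: !10 = 10·!9 + (-1)^10.
!10 = 10·133496 + 1 = 1334961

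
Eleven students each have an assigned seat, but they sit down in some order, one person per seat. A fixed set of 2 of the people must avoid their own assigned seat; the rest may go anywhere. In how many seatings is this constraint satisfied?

33022080

Inclusion-exclusion on the 2 forbidden self-matches:
Σ_{j=0}^{2} (-1)^j C(2,j)(11-j)!
= C(2,0)·11! - C(2,1)·10! + C(2,2)·9!
= 39916800 - 7257600 + 362880
= 33022080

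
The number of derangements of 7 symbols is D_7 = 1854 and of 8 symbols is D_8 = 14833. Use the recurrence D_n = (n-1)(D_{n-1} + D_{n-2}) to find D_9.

D_9 = (9-1)·(D_8 + D_7) = 8·(14833 + 1854) = 8·16687 = 133496.

133496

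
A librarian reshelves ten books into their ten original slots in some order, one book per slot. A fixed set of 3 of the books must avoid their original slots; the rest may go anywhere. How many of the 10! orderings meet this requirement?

Inclusion-exclusion on the 3 forbidden self-matches:
Σ_{j=0}^{3} (-1)^j C(3,j)(10-j)!
= C(3,0)·10! - C(3,1)·9! + C(3,2)·8! - C(3,3)·7!
= 3628800 - 1088640 + 120960 - 5040
= 2656080

2656080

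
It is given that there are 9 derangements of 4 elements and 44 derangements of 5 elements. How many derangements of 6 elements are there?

265

D_6 = (6-1)·(D_5 + D_4) = 5·(44 + 9) = 5·53 = 265.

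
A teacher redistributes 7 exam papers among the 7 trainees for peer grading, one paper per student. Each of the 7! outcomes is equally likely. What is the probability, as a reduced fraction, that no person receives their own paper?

Favorable outcomes: !7 = 1854.
Total outcomes: 7! = 5040.
Probability = 1854/5040 = 103/280.

103/280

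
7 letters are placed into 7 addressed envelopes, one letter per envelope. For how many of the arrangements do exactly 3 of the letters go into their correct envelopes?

315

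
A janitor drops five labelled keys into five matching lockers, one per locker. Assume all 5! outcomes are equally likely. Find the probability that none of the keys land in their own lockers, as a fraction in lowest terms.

Favorable outcomes: !5 = 44.
Total outcomes: 5! = 120.
Probability = 44/120 = 11/30.

11/30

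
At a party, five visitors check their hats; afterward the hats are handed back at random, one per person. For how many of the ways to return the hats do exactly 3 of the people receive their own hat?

Choose which 3 of the 5 are fixed: C(5,3) = 10.
The remaining 2 must be deranged: !2 = 1.
Total: 10 × 1 = 10.

10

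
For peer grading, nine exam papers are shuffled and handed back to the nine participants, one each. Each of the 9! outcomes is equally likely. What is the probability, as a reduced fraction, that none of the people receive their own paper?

16687/45360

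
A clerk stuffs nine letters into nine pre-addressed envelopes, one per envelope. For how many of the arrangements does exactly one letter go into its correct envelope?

133497

Pick the single fixed position: C(9,1) = 9 ways.
The remaining 8 must be deranged: !8 = 14833.
Total: 9 × 14833 = 133497.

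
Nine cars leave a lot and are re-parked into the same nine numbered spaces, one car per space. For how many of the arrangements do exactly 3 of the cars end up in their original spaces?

Choose which 3 of the 9 are fixed: C(9,3) = 84.
The remaining 6 must be deranged: !6 = 265.
Total: 84 × 265 = 22260.

22260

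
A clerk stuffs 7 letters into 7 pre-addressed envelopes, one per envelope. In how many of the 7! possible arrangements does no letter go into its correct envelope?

1854

!7 is the nearest integer to 7!/e.
7! = 5040, and 5040/e ≈ 1854.11, so !7 = 1854.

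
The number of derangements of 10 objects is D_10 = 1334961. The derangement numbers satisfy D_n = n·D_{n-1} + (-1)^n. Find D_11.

D_11 = 11·1334961 - 1 = 14684570.

14684570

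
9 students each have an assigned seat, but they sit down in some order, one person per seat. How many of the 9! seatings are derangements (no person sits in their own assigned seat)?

133496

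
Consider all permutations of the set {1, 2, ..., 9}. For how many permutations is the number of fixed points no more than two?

333737

# with exactly i fixed is C(9,i)·!(9-i); sum over i=0..2:
  i=0: C(9,0)·!9 = 1·133496 = 133496
  i=1: C(9,1)·!8 = 9·14833 = 133497
  i=2: C(9,2)·!7 = 36·1854 = 66744
Total = 333737.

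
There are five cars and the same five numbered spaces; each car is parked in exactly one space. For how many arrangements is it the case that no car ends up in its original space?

The number of derangements of 5 is !5 = Σ_{k=0}^{5} (-1)^k·5!/k!
= 5! - 5!/1! + 5!/2! - 5!/3! + 5!/4! - 5!/5!
= 120 - 120 + 60 - 20 + 5 - 1
= 44

44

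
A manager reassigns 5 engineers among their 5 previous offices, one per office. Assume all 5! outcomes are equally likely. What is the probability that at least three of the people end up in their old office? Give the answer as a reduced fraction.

Favorable outcomes: Σ_{i≥3} C(5,i)·!(5-i) = 10·1 + 5·0 + 1·1 = 11.
Total outcomes: 5! = 120.
Probability = 11/120 = 11/120.

11/120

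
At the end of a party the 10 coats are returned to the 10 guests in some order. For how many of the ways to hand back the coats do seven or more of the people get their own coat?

286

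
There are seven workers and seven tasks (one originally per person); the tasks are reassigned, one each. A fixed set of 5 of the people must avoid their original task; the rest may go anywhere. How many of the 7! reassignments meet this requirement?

2428

Let A_j be the event that the j-th constrained one is fixed. By inclusion-exclusion over the 5 events:
Σ_{j=0}^{5} (-1)^j C(5,j)(7-j)!
= C(5,0)·7! - C(5,1)·6! + C(5,2)·5! - C(5,3)·4! + C(5,4)·3! - C(5,5)·2!
= 5040 - 3600 + 1200 - 240 + 30 - 2
= 2428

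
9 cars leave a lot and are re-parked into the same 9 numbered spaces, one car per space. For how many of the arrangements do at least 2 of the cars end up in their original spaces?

95887

Sum C(9,i)·!(9-i) for i = 2..9:
  i=2: C(9,2)·!7 = 36·1854 = 66744
  i=3: C(9,3)·!6 = 84·265 = 22260
  i=4: C(9,4)·!5 = 126·44 = 5544
  i=5: C(9,5)·!4 = 126·9 = 1134
  i=6: C(9,6)·!3 = 84·2 = 168
  i=7: C(9,7)·!2 = 36·1 = 36
  i=8: C(9,8)·!1 = 9·0 = 0
  i=9: C(9,9)·!0 = 1·1 = 1
Total = 95887.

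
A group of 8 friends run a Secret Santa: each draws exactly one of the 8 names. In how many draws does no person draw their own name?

14833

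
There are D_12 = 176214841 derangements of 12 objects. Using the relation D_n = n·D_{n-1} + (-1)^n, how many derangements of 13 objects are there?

2290792932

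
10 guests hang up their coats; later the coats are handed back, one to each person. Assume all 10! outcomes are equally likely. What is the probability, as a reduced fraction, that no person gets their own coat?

Favorable outcomes: !10 = 1334961.
Total outcomes: 10! = 3628800.
Probability = 1334961/3628800 = 16481/44800.

16481/44800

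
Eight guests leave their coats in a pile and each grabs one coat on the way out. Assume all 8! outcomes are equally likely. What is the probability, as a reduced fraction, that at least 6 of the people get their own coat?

Favorable outcomes: Σ_{i≥6} C(8,i)·!(8-i) = 28·1 + 8·0 + 1·1 = 29.
Total outcomes: 8! = 40320.
Probability = 29/40320 = 29/40320.

29/40320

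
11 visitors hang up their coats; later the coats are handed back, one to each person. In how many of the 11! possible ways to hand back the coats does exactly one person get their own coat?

Pick the single fixed position: C(11,1) = 11 ways.
The other 10 form a derangement: !10 = 1334961.
Total: 11 × 1334961 = 14684571.

14684571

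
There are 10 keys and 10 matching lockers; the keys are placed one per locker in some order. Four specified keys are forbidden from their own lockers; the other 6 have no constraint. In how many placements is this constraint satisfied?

Inclusion-exclusion on the 4 forbidden self-matches:
Σ_{j=0}^{4} (-1)^j C(4,j)(10-j)!
= C(4,0)·10! - C(4,1)·9! + C(4,2)·8! - C(4,3)·7! + C(4,4)·6!
= 3628800 - 1451520 + 241920 - 20160 + 720
= 2399760

2399760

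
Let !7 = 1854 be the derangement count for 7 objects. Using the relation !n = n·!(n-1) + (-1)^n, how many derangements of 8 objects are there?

14833

!8 = 8·1854 + 1 = 14833.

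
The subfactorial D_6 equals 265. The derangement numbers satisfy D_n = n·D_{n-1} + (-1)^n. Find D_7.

D_7 = 7·265 - 1 = 1854.

1854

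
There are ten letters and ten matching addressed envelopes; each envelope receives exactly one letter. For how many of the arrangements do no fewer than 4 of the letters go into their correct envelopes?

Sum C(10,i)·!(10-i) for i = 4..10:
  i=4: C(10,4)·!6 = 210·265 = 55650
  i=5: C(10,5)·!5 = 252·44 = 11088
  i=6: C(10,6)·!4 = 210·9 = 1890
  i=7: C(10,7)·!3 = 120·2 = 240
  i=8: C(10,8)·!2 = 45·1 = 45
  i=9: C(10,9)·!1 = 10·0 = 0
  i=10: C(10,10)·!0 = 1·1 = 1
Total = 68914.

68914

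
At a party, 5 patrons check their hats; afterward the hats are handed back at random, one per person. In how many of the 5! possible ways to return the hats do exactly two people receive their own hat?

20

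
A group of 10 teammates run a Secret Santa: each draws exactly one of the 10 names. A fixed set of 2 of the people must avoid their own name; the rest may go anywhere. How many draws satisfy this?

2943360

Let A_j be the event that the j-th constrained one is fixed. By inclusion-exclusion over the 2 events:
Σ_{j=0}^{2} (-1)^j C(2,j)(10-j)!
= C(2,0)·10! - C(2,1)·9! + C(2,2)·8!
= 3628800 - 725760 + 40320
= 2943360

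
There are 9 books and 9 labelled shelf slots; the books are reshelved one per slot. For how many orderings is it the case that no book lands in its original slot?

!9 = 9! · Σ_{k=0}^{9} (-1)^k/k!
= 9! - 9!/1! + 9!/2! - 9!/3! + 9!/4! - 9!/5! + 9!/6! - 9!/7! + 9!/8! - 9!/9!
= 362880 - 362880 + 181440 - 60480 + 15120 - 3024 + 504 - 72 + 9 - 1
= 133496

133496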